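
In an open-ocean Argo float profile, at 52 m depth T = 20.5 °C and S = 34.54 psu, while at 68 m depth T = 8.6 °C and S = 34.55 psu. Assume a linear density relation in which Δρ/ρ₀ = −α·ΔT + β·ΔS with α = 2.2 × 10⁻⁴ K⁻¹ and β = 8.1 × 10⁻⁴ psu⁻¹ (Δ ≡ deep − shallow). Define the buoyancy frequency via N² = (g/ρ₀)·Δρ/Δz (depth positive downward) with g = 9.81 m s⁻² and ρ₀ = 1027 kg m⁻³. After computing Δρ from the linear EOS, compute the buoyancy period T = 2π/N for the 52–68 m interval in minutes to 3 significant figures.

2.61 min

ΔT = -11.9 K, ΔS = +0.01 psu (deep − shallow).
Δρ/ρ₀ = −αΔT + βΔS = 2.618 × 10⁻³ + 8.10 × 10⁻⁶ = 2.6261 × 10⁻³, so Δρ ≈ 2.697 kg m⁻³.
N² = (g/ρ₀)·Δρ/Δz = g·(Δρ/ρ₀)/Δz = 9.81 × 2.6261 × 10⁻³ / 16 = 1.6101 × 10⁻³ s⁻².
N = √(1.6101 × 10⁻³) = 0.040126 rad s⁻¹ → T = 2π/N = 156.59 s = 2.6098 min ≈ 2.61 min.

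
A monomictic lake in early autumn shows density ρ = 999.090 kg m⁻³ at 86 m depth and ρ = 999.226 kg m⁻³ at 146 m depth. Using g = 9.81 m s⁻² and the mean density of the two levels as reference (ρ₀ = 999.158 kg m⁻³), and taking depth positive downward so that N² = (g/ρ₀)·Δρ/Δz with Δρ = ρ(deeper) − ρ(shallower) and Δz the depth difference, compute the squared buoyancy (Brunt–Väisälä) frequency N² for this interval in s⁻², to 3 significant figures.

2.23 × 10⁻⁵ s⁻²

Δρ = 999.226 − 999.090 = 0.136 kg m⁻³ over Δz = 146 − 86 = 60 m.
N² = (9.81/999.158) × (0.136/60) = 2.2255 × 10⁻⁵ s⁻² ≈ 2.23 × 10⁻⁵ s⁻².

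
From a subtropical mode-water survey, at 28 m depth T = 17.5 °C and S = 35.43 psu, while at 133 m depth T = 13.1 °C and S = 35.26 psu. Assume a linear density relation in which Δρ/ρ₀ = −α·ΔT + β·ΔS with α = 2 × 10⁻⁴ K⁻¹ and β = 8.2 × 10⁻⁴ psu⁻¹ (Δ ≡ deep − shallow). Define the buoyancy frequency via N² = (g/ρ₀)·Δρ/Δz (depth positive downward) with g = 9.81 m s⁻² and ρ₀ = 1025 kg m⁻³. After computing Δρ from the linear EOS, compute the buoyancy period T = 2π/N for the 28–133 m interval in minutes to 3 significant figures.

12.6 min

ΔT = -4.4 K, ΔS = -0.17 psu (deep − shallow).
Δρ/ρ₀ = −αΔT + βΔS = 8.80 × 10⁻⁴ − 1.394 × 10⁻⁴ = 7.406 × 10⁻⁴, so Δρ ≈ 0.7591 kg m⁻³.
N² = (g/ρ₀)·Δρ/Δz = g·(Δρ/ρ₀)/Δz = 9.81 × 7.406 × 10⁻⁴ / 105 = 6.9193 × 10⁻⁵ s⁻².
N = √(6.9193 × 10⁻⁵) = 8.3182 × 10⁻³ rad s⁻¹ → T = 2π/N = 755.35 s = 12.589 min ≈ 12.6 min.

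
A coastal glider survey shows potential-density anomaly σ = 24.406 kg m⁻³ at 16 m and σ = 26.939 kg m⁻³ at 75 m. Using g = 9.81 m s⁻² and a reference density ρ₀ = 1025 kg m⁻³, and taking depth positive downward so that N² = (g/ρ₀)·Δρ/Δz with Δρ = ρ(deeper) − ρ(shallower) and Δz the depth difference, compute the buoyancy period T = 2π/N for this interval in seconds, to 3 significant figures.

Δρ = 1026.939 − 1024.406 = 2.533 kg m⁻³ over Δz = 75 − 16 = 59 m.
N² = (9.81/1025) × (2.533/59) = 4.1089 × 10⁻⁴ s⁻².
N = √(4.1089 × 10⁻⁴) = 0.020270 rad s⁻¹, so T = 2π/N = 309.97 s ≈ 310 s.

310 s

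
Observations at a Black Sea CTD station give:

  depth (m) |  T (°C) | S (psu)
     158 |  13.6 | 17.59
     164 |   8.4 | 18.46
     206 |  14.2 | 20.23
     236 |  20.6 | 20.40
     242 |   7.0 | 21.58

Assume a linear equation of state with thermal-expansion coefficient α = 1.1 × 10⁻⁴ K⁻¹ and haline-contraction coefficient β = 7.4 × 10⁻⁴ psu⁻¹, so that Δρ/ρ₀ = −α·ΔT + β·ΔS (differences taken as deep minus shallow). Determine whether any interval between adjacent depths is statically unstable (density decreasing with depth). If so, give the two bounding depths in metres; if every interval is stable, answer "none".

206–236 m

Evaluate Δρ/ρ₀ = −αΔT + βΔS across each adjacent pair:
  158–164 m: −αΔT+βΔS = −(1.1 × 10⁻⁴)(-5.2)+(7.4 × 10⁻⁴)(+0.87) = 1.2 × 10⁻³ → stable
  164–206 m: −αΔT+βΔS = −(1.1 × 10⁻⁴)(+5.8)+(7.4 × 10⁻⁴)(+1.77) = 6.7 × 10⁻⁴ → stable
  206–236 m: −αΔT+βΔS = −(1.1 × 10⁻⁴)(+6.4)+(7.4 × 10⁻⁴)(+0.17) = -5.8 × 10⁻⁴ → UNSTABLE
  236–242 m: −αΔT+βΔS = −(1.1 × 10⁻⁴)(-13.6)+(7.4 × 10⁻⁴)(+1.18) = 2.4 × 10⁻³ → stable
The 206–236 m interval has Δρ < 0: lighter water underlies denser water.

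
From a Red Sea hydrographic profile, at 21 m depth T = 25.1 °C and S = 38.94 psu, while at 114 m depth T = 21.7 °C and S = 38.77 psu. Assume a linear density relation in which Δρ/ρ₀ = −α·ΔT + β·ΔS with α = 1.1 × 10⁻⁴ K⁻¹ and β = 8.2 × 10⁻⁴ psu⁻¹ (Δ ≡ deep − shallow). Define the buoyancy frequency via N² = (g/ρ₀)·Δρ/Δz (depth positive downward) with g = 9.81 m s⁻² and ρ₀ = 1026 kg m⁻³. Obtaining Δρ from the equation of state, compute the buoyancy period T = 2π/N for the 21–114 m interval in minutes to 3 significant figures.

21.1 min

ΔT = -3.4 K, ΔS = -0.17 psu (deep − shallow).
Δρ/ρ₀ = −αΔT + βΔS = 3.74 × 10⁻⁴ − 1.394 × 10⁻⁴ = 2.346 × 10⁻⁴, so Δρ ≈ 0.2407 kg m⁻³.
N² = (g/ρ₀)·Δρ/Δz = g·(Δρ/ρ₀)/Δz = 9.81 × 2.346 × 10⁻⁴ / 93 = 2.4747 × 10⁻⁵ s⁻².
N = √(2.4747 × 10⁻⁵) = 4.9746 × 10⁻³ rad s⁻¹ → T = 2π/N = 1.2631 × 10³ s = 21.052 min ≈ 21.1 min.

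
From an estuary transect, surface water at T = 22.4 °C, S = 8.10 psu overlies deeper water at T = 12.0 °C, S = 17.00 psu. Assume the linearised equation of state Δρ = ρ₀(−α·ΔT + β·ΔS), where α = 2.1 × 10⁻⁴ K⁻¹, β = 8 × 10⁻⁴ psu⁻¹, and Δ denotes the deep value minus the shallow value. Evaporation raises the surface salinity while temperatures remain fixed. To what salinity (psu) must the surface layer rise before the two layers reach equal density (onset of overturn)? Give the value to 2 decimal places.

19.73 psu

Neutral buoyancy requires −α(T_deep − T_surf) + β(S_deep − S_surf′) = 0.
S_surf′ = S_deep − (α/β)·ΔT = 17.00 − (2.1 × 10⁻⁴/8 × 10⁻⁴)·(-10.4) = 19.7300 psu.
Increase required: 19.7300 − 8.10 = 11.6300 psu.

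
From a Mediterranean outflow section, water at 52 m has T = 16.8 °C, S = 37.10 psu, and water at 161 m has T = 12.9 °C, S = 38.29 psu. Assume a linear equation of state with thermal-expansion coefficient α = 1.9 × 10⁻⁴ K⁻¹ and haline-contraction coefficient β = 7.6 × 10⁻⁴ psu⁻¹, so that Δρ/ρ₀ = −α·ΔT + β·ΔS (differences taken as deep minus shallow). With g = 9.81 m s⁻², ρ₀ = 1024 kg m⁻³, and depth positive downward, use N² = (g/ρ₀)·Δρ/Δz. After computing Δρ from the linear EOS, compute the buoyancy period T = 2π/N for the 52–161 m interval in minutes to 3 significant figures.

ΔT = -3.9 K, ΔS = +1.19 psu (deep − shallow).
Δρ/ρ₀ = −αΔT + βΔS = 7.41 × 10⁻⁴ + 9.044 × 10⁻⁴ = 1.6454 × 10⁻³, so Δρ ≈ 1.685 kg m⁻³.
N² = (g/ρ₀)·Δρ/Δz = g·(Δρ/ρ₀)/Δz = 9.81 × 1.6454 × 10⁻³ / 109 = 1.4809 × 10⁻⁴ s⁻².
N = √(1.4809 × 10⁻⁴) = 0.012169 rad s⁻¹ → T = 2π/N = 516.33 s = 8.6055 min ≈ 8.61 min.

8.61 min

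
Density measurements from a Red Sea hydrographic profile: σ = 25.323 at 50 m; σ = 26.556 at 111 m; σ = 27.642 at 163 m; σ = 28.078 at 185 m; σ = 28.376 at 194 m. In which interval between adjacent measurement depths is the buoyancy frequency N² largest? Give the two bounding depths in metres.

Compute the density gradient over each adjacent pair:
  50–111 m: Δρ/Δz = 1.233/61 = 0.020 kg m⁻⁴
  111–163 m: Δρ/Δz = 1.086/52 = 0.021 kg m⁻⁴
  163–185 m: Δρ/Δz = 0.436/22 = 0.020 kg m⁻⁴
  185–194 m: Δρ/Δz = 0.298/9 = 0.033 kg m⁻⁴
The largest gradient is in the 185–194 m interval — the pycnocline.

185–194 m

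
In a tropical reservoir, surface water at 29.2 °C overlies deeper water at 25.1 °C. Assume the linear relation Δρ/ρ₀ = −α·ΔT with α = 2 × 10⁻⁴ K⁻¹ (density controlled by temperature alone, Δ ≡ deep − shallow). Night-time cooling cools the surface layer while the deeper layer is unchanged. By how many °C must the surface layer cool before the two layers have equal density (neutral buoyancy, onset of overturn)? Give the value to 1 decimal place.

4.1 °C

With temperature the only control, equal density requires T_surf′ = T_deep.
T_surf′ = 25.1 °C.
Cooling required: 29.2 − 25.1 = 4.1 °C.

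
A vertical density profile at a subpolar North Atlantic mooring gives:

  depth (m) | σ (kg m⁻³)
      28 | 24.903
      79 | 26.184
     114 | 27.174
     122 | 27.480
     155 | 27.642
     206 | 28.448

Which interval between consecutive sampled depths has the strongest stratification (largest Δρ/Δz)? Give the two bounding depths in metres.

114–122 m

Compute the density gradient over each adjacent pair:
  28–79 m: Δρ/Δz = 1.281/51 = 0.025 kg m⁻⁴
  79–114 m: Δρ/Δz = 0.990/35 = 0.028 kg m⁻⁴
  114–122 m: Δρ/Δz = 0.306/8 = 0.038 kg m⁻⁴
  122–155 m: Δρ/Δz = 0.162/33 = 4.9 × 10⁻³ kg m⁻⁴
  155–206 m: Δρ/Δz = 0.806/51 = 0.016 kg m⁻⁴
The largest gradient is in the 114–122 m interval — the pycnocline.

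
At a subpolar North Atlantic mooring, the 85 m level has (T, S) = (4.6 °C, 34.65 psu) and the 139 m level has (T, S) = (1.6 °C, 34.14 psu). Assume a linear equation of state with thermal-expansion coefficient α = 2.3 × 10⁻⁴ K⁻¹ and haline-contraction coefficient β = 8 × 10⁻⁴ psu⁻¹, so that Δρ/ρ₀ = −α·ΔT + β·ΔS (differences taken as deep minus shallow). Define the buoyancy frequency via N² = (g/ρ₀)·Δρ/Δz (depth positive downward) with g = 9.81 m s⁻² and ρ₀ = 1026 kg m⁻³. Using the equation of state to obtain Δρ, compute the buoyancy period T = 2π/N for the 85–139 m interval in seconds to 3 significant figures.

878 s

ΔT = -3.0 K, ΔS = -0.51 psu (deep − shallow).
Δρ/ρ₀ = −αΔT + βΔS = 6.90 × 10⁻⁴ − 4.08 × 10⁻⁴ = 2.82 × 10⁻⁴, so Δρ ≈ 0.2893 kg m⁻³.
N² = (g/ρ₀)·Δρ/Δz = g·(Δρ/ρ₀)/Δz = 9.81 × 2.82 × 10⁻⁴ / 54 = 5.1230 × 10⁻⁵ s⁻².
N = √(5.1230 × 10⁻⁵) = 7.1575 × 10⁻³ rad s⁻¹ → T = 2π/N = 877.85 s ≈ 878 s.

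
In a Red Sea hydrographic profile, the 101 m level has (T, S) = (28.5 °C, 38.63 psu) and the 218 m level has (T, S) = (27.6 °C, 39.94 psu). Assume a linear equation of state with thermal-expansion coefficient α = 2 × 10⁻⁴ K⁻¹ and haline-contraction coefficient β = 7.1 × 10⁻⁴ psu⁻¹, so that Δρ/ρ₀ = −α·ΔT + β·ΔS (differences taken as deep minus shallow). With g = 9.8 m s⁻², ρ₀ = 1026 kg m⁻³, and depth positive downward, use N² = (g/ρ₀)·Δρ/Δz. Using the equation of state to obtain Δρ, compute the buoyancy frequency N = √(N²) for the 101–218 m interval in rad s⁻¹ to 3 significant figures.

9.64 × 10⁻³ rad s⁻¹

ΔT = -0.9 K, ΔS = +1.31 psu (deep − shallow).
Δρ/ρ₀ = −αΔT + βΔS = 1.80 × 10⁻⁴ + 9.301 × 10⁻⁴ = 1.1101 × 10⁻³, so Δρ ≈ 1.139 kg m⁻³.
N² = (g/ρ₀)·Δρ/Δz = g·(Δρ/ρ₀)/Δz = 9.8 × 1.1101 × 10⁻³ / 117 = 9.2983 × 10⁻⁵ s⁻².
N = √(9.2983 × 10⁻⁵) = 9.6428 × 10⁻³ rad s⁻¹ ≈ 9.64 × 10⁻³ rad s⁻¹.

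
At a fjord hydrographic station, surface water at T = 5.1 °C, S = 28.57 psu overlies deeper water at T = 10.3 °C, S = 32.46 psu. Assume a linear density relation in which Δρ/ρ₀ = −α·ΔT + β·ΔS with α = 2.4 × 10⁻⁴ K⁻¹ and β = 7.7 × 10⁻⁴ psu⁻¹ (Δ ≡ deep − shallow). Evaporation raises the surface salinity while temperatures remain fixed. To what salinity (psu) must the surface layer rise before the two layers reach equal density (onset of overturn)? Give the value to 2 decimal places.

30.84 psu

Neutral buoyancy requires −α(T_deep − T_surf) + β(S_deep − S_surf′) = 0.
S_surf′ = S_deep − (α/β)·ΔT = 32.46 − (2.4 × 10⁻⁴/7.7 × 10⁻⁴)·(+5.2) = 30.8392 psu.
Increase required: 30.8392 − 28.57 = 2.2692 psu.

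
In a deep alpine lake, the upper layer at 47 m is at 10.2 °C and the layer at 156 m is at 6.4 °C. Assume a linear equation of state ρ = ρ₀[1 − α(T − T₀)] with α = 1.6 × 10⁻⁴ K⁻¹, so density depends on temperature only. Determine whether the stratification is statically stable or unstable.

stable

ΔT = 6.4 − 10.2 = -3.8 K, so Δρ/ρ₀ = −αΔT = 6.08 × 10⁻⁴.
Δρ/ρ₀ > 0, so Δρ > 0: deeper water is denser → statically stable.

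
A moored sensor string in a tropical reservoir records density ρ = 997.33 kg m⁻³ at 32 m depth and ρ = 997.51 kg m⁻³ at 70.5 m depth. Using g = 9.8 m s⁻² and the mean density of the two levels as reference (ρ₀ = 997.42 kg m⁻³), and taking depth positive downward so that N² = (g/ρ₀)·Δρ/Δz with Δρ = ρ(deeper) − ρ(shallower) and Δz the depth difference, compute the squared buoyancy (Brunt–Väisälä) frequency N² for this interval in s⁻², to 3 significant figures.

Δρ = 997.51 − 997.33 = 0.18 kg m⁻³ over Δz = 70.5 − 32 = 38.5 m.
N² = (9.8/997.42) × (0.18/38.5) = 4.5937 × 10⁻⁵ s⁻² ≈ 4.59 × 10⁻⁵ s⁻².

4.59 × 10⁻⁵ s⁻²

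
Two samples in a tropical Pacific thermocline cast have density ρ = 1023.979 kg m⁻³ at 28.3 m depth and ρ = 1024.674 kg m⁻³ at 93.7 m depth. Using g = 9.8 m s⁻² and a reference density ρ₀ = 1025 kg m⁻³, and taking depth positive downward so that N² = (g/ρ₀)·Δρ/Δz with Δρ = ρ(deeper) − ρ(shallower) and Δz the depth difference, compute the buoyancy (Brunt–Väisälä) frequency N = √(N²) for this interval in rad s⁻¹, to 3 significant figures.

Δρ = 1024.674 − 1023.979 = 0.695 kg m⁻³ over Δz = 93.7 − 28.3 = 65.4 m.
N² = (9.8/1025) × (0.695/65.4) = 1.0160 × 10⁻⁴ s⁻².
N = √(1.0160 × 10⁻⁴) = 0.010080 rad s⁻¹ ≈ 0.0101 rad s⁻¹.
N² > 0, so the interval is statically stable.

0.0101 rad s⁻¹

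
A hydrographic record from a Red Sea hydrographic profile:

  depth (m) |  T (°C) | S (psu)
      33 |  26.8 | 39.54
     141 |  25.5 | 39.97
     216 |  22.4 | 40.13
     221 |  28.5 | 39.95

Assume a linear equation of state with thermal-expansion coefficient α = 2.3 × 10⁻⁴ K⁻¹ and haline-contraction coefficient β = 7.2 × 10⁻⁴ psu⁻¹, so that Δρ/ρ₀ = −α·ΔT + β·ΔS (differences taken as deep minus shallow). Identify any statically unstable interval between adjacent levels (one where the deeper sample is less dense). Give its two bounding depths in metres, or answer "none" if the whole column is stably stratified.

216–221 m

Evaluate Δρ/ρ₀ = −αΔT + βΔS across each adjacent pair:
  33–141 m: −αΔT+βΔS = −(2.3 × 10⁻⁴)(-1.3)+(7.2 × 10⁻⁴)(+0.43) = 6.1 × 10⁻⁴ → stable
  141–216 m: −αΔT+βΔS = −(2.3 × 10⁻⁴)(-3.1)+(7.2 × 10⁻⁴)(+0.16) = 8.3 × 10⁻⁴ → stable
  216–221 m: −αΔT+βΔS = −(2.3 × 10⁻⁴)(+6.1)+(7.2 × 10⁻⁴)(-0.18) = -1.5 × 10⁻³ → UNSTABLE
The 216–221 m interval has Δρ < 0: lighter water underlies denser water.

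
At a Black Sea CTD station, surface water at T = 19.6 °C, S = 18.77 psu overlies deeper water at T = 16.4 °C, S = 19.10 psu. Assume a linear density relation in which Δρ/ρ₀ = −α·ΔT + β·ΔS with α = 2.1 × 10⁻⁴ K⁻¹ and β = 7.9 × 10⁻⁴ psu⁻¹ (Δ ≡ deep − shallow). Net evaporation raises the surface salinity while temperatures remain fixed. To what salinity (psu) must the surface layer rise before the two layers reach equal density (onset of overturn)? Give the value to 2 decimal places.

Neutral buoyancy requires −α(T_deep − T_surf) + β(S_deep − S_surf′) = 0.
S_surf′ = S_deep − (α/β)·ΔT = 19.10 − (2.1 × 10⁻⁴/7.9 × 10⁻⁴)·(-3.2) = 19.9506 psu.
Increase required: 19.9506 − 18.77 = 1.1806 psu.

19.95 psu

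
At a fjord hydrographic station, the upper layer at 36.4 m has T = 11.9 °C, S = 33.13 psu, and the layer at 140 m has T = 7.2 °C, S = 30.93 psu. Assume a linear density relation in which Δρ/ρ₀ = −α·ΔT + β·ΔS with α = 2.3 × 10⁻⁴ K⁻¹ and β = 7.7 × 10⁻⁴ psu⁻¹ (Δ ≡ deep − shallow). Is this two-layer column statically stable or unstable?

unstable

ΔT = 7.2 − 11.9 = -4.7 K and ΔS = 30.93 − 33.13 = -2.20 psu (deep − shallow).
−αΔT = 1.081 × 10⁻³; βΔS = -1.694 × 10⁻³; sum Δρ/ρ₀ = -6.13 × 10⁻⁴.
Δρ/ρ₀ < 0, so Δρ < 0: deeper water is lighter → statically unstable; the column would overturn.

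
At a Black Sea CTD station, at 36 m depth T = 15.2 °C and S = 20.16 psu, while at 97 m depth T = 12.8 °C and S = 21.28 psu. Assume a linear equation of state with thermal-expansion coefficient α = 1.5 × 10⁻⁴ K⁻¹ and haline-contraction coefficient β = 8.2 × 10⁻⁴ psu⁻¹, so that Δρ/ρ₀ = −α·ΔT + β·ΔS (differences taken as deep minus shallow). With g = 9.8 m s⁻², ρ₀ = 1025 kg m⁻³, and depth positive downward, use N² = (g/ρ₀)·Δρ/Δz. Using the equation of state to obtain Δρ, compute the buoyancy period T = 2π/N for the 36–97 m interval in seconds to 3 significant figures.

ΔT = -2.4 K, ΔS = +1.12 psu (deep − shallow).
Δρ/ρ₀ = −αΔT + βΔS = 3.60 × 10⁻⁴ + 9.184 × 10⁻⁴ = 1.2784 × 10⁻³, so Δρ ≈ 1.310 kg m⁻³.
N² = (g/ρ₀)·Δρ/Δz = g·(Δρ/ρ₀)/Δz = 9.8 × 1.2784 × 10⁻³ / 61 = 2.0538 × 10⁻⁴ s⁻².
N = √(2.0538 × 10⁻⁴) = 0.014331 rad s⁻¹ → T = 2π/N = 438.43 s ≈ 438 s.

438 s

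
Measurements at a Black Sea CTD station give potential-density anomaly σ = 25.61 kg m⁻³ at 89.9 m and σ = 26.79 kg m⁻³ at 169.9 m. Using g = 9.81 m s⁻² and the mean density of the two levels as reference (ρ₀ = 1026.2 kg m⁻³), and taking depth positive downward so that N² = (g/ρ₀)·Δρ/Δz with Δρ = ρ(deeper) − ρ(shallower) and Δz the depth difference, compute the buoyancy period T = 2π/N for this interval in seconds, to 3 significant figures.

529 s

Δρ = 1026.79 − 1025.61 = 1.18 kg m⁻³ over Δz = 169.9 − 89.9 = 80 m.
N² = (9.81/1026.2) × (1.18/80) = 1.4100 × 10⁻⁴ s⁻².
N = √(1.4100 × 10⁻⁴) = 0.011874 rad s⁻¹, so T = 2π/N = 529.15 s ≈ 529 s.
N² > 0, so the interval is statically stable.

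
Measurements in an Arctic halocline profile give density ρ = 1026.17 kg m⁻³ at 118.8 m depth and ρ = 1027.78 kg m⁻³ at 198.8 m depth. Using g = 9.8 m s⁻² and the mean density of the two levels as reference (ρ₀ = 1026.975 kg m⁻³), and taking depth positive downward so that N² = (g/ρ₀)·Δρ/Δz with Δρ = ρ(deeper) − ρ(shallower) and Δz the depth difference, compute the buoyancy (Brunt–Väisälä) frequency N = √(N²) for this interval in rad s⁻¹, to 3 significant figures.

0.0139 rad s⁻¹

Δρ = 1027.78 − 1026.17 = 1.61 kg m⁻³ over Δz = 198.8 − 118.8 = 80 m.
N² = (9.8/1026.975) × (1.61/80) = 1.9204 × 10⁻⁴ s⁻².
N = √(1.9204 × 10⁻⁴) = 0.013858 rad s⁻¹ ≈ 0.0139 rad s⁻¹.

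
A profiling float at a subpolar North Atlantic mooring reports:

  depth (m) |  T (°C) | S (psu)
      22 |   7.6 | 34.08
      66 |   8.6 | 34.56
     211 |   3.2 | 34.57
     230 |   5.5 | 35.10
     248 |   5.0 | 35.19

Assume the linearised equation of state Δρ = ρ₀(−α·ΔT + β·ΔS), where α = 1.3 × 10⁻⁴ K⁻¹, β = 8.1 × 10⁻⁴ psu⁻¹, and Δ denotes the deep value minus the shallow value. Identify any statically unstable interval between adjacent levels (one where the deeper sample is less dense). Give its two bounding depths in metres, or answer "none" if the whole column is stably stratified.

Evaluate Δρ/ρ₀ = −αΔT + βΔS across each adjacent pair:
  22–66 m: −αΔT+βΔS = −(1.3 × 10⁻⁴)(+1.0)+(8.1 × 10⁻⁴)(+0.48) = 2.6 × 10⁻⁴ → stable
  66–211 m: −αΔT+βΔS = −(1.3 × 10⁻⁴)(-5.4)+(8.1 × 10⁻⁴)(+0.01) = 7.1 × 10⁻⁴ → stable
  211–230 m: −αΔT+βΔS = −(1.3 × 10⁻⁴)(+2.3)+(8.1 × 10⁻⁴)(+0.53) = 1.3 × 10⁻⁴ → stable
  230–248 m: −αΔT+βΔS = −(1.3 × 10⁻⁴)(-0.5)+(8.1 × 10⁻⁴)(+0.09) = 1.4 × 10⁻⁴ → stable
Every interval has Δρ > 0: the column is stably stratified throughout.

none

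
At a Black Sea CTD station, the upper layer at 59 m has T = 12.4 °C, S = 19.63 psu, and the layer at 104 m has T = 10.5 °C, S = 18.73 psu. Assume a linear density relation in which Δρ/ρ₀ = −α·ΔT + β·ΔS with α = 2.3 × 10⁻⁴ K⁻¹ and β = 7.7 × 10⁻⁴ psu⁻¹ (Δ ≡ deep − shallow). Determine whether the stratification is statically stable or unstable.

ΔT = 10.5 − 12.4 = -1.9 K and ΔS = 18.73 − 19.63 = -0.90 psu (deep − shallow).
−αΔT = 4.37 × 10⁻⁴; βΔS = -6.93 × 10⁻⁴; sum Δρ/ρ₀ = -2.56 × 10⁻⁴.
Δρ/ρ₀ < 0, so Δρ < 0: deeper water is lighter → statically unstable; the column would overturn.

unstable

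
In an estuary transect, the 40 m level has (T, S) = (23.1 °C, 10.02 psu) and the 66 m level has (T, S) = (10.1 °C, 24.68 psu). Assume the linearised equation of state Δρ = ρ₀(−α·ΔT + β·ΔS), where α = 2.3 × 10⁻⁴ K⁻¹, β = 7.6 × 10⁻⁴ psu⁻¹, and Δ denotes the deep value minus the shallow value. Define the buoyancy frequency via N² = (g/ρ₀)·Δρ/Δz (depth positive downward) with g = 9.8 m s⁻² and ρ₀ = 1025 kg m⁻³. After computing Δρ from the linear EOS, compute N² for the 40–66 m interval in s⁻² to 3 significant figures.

5.33 × 10⁻³ s⁻²

ΔT = -13.0 K, ΔS = +14.66 psu (deep − shallow).
Δρ/ρ₀ = −αΔT + βΔS = 2.99 × 10⁻³ + 0.0111416 = 0.0141316, so Δρ ≈ 14.48 kg m⁻³.
N² = (g/ρ₀)·Δρ/Δz = g·(Δρ/ρ₀)/Δz = 9.8 × 0.0141316 / 26 = 5.3265 × 10⁻³ s⁻² ≈ 5.33 × 10⁻³ s⁻².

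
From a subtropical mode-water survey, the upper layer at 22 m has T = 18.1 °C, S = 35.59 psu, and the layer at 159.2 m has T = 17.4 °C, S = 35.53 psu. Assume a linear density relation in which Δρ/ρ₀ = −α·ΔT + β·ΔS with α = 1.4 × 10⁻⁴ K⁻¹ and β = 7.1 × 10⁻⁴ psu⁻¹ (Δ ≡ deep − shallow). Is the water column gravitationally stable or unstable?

ΔT = 17.4 − 18.1 = -0.7 K and ΔS = 35.53 − 35.59 = -0.06 psu (deep − shallow).
−αΔT = 9.80 × 10⁻⁵; βΔS = -4.26 × 10⁻⁵; sum Δρ/ρ₀ = 5.54 × 10⁻⁵.
Δρ/ρ₀ > 0, so Δρ > 0: deeper water is denser → statically stable.

stable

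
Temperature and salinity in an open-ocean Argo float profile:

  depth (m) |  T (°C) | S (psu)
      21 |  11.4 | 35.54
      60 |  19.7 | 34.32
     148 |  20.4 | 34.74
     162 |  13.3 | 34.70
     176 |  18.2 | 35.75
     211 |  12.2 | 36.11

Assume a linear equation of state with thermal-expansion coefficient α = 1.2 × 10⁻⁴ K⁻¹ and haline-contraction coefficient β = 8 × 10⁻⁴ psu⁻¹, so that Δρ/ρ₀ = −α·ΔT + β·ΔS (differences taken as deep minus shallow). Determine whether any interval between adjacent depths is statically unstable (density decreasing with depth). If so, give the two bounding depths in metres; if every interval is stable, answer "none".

Evaluate Δρ/ρ₀ = −αΔT + βΔS across each adjacent pair:
  21–60 m: −αΔT+βΔS = −(1.2 × 10⁻⁴)(+8.3)+(8 × 10⁻⁴)(-1.22) = -2.0 × 10⁻³ → UNSTABLE
  60–148 m: −αΔT+βΔS = −(1.2 × 10⁻⁴)(+0.7)+(8 × 10⁻⁴)(+0.42) = 2.5 × 10⁻⁴ → stable
  148–162 m: −αΔT+βΔS = −(1.2 × 10⁻⁴)(-7.1)+(8 × 10⁻⁴)(-0.04) = 8.2 × 10⁻⁴ → stable
  162–176 m: −αΔT+βΔS = −(1.2 × 10⁻⁴)(+4.9)+(8 × 10⁻⁴)(+1.05) = 2.5 × 10⁻⁴ → stable
  176–211 m: −αΔT+βΔS = −(1.2 × 10⁻⁴)(-6.0)+(8 × 10⁻⁴)(+0.36) = 1.0 × 10⁻³ → stable
The 21–60 m interval has Δρ < 0: lighter water underlies denser water.

21–60 m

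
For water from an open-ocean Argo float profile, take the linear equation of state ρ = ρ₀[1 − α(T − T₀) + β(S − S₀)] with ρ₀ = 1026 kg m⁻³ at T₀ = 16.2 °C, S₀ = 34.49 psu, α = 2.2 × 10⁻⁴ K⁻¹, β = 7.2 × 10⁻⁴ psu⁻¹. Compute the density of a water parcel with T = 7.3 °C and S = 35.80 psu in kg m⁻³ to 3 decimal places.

T − T₀ = -8.9 K, S − S₀ = +1.31 psu.
Bracket = 1 − α·(-8.9) + β·(+1.31) = 1 + (2.9012 × 10⁻³) = 1.0029012.
ρ = 1026 × 1.0029012 = 1028.977 kg m⁻³.

1028.977 kg m⁻³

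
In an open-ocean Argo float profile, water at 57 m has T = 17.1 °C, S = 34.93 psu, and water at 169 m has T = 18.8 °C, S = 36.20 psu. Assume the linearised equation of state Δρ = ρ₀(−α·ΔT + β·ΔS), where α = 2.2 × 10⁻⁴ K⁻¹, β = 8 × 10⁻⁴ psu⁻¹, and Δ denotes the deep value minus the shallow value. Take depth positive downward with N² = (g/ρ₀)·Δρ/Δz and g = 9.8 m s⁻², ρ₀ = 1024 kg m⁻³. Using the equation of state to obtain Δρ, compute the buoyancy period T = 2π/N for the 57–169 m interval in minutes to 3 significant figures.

14.0 min

ΔT = +1.7 K, ΔS = +1.27 psu (deep − shallow).
Δρ/ρ₀ = −αΔT + βΔS = -3.74 × 10⁻⁴ + 1.016 × 10⁻³ = 6.42 × 10⁻⁴, so Δρ ≈ 0.6574 kg m⁻³.
N² = (g/ρ₀)·Δρ/Δz = g·(Δρ/ρ₀)/Δz = 9.8 × 6.42 × 10⁻⁴ / 112 = 5.6175 × 10⁻⁵ s⁻².
N = √(5.6175 × 10⁻⁵) = 7.4950 × 10⁻³ rad s⁻¹ → T = 2π/N = 838.32 s = 13.972 min ≈ 14.0 min.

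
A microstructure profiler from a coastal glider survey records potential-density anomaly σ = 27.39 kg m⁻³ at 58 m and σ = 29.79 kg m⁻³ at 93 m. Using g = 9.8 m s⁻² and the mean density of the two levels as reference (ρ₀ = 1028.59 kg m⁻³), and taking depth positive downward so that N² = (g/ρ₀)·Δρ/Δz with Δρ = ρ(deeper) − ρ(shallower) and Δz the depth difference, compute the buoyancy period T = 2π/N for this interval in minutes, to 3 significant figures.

Δρ = 1029.79 − 1027.39 = 2.40 kg m⁻³ over Δz = 93 − 58 = 35 m.
N² = (9.8/1028.59) × (2.40/35) = 6.5332 × 10⁻⁴ s⁻².
N = √(6.5332 × 10⁻⁴) = 0.025560 rad s⁻¹, so T = 2π/N = 245.82 s = 4.0970 min ≈ 4.10 min.

4.10 min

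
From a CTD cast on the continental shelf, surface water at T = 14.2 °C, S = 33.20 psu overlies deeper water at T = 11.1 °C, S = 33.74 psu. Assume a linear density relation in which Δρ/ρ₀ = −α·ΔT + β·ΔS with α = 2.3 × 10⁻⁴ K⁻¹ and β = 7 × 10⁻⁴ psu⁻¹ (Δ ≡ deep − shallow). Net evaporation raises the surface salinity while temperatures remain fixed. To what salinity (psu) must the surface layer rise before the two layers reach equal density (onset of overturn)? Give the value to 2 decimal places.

34.76 psu

Neutral buoyancy requires −α(T_deep − T_surf) + β(S_deep − S_surf′) = 0.
S_surf′ = S_deep − (α/β)·ΔT = 33.74 − (2.3 × 10⁻⁴/7 × 10⁻⁴)·(-3.1) = 34.7586 psu.
Increase required: 34.7586 − 33.20 = 1.5586 psu.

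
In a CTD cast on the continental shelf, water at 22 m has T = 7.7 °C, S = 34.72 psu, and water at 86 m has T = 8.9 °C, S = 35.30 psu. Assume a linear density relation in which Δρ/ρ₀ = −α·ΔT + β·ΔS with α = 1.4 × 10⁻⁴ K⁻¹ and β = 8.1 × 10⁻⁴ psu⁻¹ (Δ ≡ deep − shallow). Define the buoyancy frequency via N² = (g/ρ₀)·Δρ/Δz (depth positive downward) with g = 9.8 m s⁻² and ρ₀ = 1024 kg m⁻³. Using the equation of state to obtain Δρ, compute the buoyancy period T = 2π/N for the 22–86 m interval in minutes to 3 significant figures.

ΔT = +1.2 K, ΔS = +0.58 psu (deep − shallow).
Δρ/ρ₀ = −αΔT + βΔS = -1.68 × 10⁻⁴ + 4.698 × 10⁻⁴ = 3.018 × 10⁻⁴, so Δρ ≈ 0.3090 kg m⁻³.
N² = (g/ρ₀)·Δρ/Δz = g·(Δρ/ρ₀)/Δz = 9.8 × 3.018 × 10⁻⁴ / 64 = 4.6213 × 10⁻⁵ s⁻².
N = √(4.6213 × 10⁻⁵) = 6.7980 × 10⁻³ rad s⁻¹ → T = 2π/N = 924.27 s = 15.405 min ≈ 15.4 min.

15.4 min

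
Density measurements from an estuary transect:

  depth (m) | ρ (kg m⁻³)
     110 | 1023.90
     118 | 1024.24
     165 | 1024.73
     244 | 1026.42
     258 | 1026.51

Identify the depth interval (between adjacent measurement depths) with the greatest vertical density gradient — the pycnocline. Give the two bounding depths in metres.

110–118 m

Compute the density gradient over each adjacent pair:
  110–118 m: Δρ/Δz = 0.34/8 = 0.043 kg m⁻⁴
  118–165 m: Δρ/Δz = 0.49/47 = 0.010 kg m⁻⁴
  165–244 m: Δρ/Δz = 1.69/79 = 0.021 kg m⁻⁴
  244–258 m: Δρ/Δz = 0.09/14 = 6.4 × 10⁻³ kg m⁻⁴
The largest gradient is in the 110–118 m interval — the pycnocline.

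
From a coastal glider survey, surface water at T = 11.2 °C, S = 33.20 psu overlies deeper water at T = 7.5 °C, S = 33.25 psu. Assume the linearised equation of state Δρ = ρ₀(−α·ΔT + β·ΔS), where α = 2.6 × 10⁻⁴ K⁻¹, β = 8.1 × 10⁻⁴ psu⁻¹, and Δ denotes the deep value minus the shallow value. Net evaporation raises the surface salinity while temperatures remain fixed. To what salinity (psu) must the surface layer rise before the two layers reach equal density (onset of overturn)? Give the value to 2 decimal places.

34.44 psu

Neutral buoyancy requires −α(T_deep − T_surf) + β(S_deep − S_surf′) = 0.
S_surf′ = S_deep − (α/β)·ΔT = 33.25 − (2.6 × 10⁻⁴/8.1 × 10⁻⁴)·(-3.7) = 34.4377 psu.
Increase required: 34.4377 − 33.20 = 1.2377 psu.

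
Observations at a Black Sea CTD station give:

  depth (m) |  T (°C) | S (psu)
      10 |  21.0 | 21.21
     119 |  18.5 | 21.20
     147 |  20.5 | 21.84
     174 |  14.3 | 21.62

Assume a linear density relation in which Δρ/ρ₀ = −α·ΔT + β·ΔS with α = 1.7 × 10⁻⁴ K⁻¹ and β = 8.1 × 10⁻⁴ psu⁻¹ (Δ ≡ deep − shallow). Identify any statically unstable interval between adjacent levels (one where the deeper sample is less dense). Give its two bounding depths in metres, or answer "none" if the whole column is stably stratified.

none

Evaluate Δρ/ρ₀ = −αΔT + βΔS across each adjacent pair:
  10–119 m: −αΔT+βΔS = −(1.7 × 10⁻⁴)(-2.5)+(8.1 × 10⁻⁴)(-0.01) = 4.2 × 10⁻⁴ → stable
  119–147 m: −αΔT+βΔS = −(1.7 × 10⁻⁴)(+2.0)+(8.1 × 10⁻⁴)(+0.64) = 1.8 × 10⁻⁴ → stable
  147–174 m: −αΔT+βΔS = −(1.7 × 10⁻⁴)(-6.2)+(8.1 × 10⁻⁴)(-0.22) = 8.8 × 10⁻⁴ → stable
Every interval has Δρ > 0: the column is stably stratified throughout.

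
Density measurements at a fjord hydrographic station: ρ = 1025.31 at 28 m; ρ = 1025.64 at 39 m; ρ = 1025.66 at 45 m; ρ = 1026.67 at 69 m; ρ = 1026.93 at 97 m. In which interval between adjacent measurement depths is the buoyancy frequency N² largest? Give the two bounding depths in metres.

45–69 m

Compute the density gradient over each adjacent pair:
  28–39 m: Δρ/Δz = 0.33/11 = 0.030 kg m⁻⁴
  39–45 m: Δρ/Δz = 0.02/6 = 3.3 × 10⁻³ kg m⁻⁴
  45–69 m: Δρ/Δz = 1.01/24 = 0.042 kg m⁻⁴
  69–97 m: Δρ/Δz = 0.26/28 = 9.3 × 10⁻³ kg m⁻⁴
The largest gradient is in the 45–69 m interval — the pycnocline.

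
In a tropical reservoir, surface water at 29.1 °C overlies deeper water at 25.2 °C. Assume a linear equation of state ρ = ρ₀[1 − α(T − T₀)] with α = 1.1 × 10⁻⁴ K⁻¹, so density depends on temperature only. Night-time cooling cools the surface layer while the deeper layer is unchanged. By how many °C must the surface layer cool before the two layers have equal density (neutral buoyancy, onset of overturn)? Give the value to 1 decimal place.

With temperature the only control, equal density requires T_surf′ = T_deep.
T_surf′ = 25.2 °C.
Cooling required: 29.1 − 25.2 = 3.9 °C.

3.9 °C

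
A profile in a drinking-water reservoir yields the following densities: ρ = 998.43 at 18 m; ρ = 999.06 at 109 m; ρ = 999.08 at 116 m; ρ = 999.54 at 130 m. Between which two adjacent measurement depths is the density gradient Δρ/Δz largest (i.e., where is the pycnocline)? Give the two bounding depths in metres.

116–130 m

Compute the density gradient over each adjacent pair:
  18–109 m: Δρ/Δz = 0.63/91 = 6.9 × 10⁻³ kg m⁻⁴
  109–116 m: Δρ/Δz = 0.02/7 = 2.9 × 10⁻³ kg m⁻⁴
  116–130 m: Δρ/Δz = 0.46/14 = 0.033 kg m⁻⁴
The largest gradient is in the 116–130 m interval — the pycnocline.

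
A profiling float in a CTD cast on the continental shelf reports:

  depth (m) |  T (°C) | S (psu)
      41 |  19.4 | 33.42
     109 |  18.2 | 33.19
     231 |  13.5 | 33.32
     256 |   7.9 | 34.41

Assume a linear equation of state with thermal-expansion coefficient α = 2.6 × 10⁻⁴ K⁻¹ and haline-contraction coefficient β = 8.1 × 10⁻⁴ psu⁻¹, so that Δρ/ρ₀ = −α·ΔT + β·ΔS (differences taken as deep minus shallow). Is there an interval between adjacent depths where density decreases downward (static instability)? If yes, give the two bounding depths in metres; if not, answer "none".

Evaluate Δρ/ρ₀ = −αΔT + βΔS across each adjacent pair:
  41–109 m: −αΔT+βΔS = −(2.6 × 10⁻⁴)(-1.2)+(8.1 × 10⁻⁴)(-0.23) = 1.3 × 10⁻⁴ → stable
  109–231 m: −αΔT+βΔS = −(2.6 × 10⁻⁴)(-4.7)+(8.1 × 10⁻⁴)(+0.13) = 1.3 × 10⁻³ → stable
  231–256 m: −αΔT+βΔS = −(2.6 × 10⁻⁴)(-5.6)+(8.1 × 10⁻⁴)(+1.09) = 2.3 × 10⁻³ → stable
Every interval has Δρ > 0: the column is stably stratified throughout.

none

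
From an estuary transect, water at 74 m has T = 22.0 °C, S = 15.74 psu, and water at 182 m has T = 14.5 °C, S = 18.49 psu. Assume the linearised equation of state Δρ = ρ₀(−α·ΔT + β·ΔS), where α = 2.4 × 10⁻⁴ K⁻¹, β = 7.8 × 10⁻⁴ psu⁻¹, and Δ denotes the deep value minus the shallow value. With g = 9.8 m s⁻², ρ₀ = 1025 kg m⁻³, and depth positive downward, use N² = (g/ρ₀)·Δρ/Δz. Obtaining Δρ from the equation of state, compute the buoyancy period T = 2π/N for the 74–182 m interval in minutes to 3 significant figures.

ΔT = -7.5 K, ΔS = +2.75 psu (deep − shallow).
Δρ/ρ₀ = −αΔT + βΔS = 1.80 × 10⁻³ + 2.145 × 10⁻³ = 3.945 × 10⁻³, so Δρ ≈ 4.044 kg m⁻³.
N² = (g/ρ₀)·Δρ/Δz = g·(Δρ/ρ₀)/Δz = 9.8 × 3.945 × 10⁻³ / 108 = 3.5797 × 10⁻⁴ s⁻².
N = √(3.5797 × 10⁻⁴) = 0.018920 rad s⁻¹ → T = 2π/N = 332.09 s = 5.5348 min ≈ 5.53 min.

5.53 min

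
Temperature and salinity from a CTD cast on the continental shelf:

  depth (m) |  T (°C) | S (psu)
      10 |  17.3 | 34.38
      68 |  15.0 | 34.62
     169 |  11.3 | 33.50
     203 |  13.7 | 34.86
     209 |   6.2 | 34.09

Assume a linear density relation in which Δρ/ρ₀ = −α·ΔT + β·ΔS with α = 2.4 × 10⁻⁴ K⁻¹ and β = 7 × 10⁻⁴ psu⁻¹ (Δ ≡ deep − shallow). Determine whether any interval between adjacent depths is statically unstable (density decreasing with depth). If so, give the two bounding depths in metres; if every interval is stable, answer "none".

Evaluate Δρ/ρ₀ = −αΔT + βΔS across each adjacent pair:
  10–68 m: −αΔT+βΔS = −(2.4 × 10⁻⁴)(-2.3)+(7 × 10⁻⁴)(+0.24) = 7.2 × 10⁻⁴ → stable
  68–169 m: −αΔT+βΔS = −(2.4 × 10⁻⁴)(-3.7)+(7 × 10⁻⁴)(-1.12) = 1.0 × 10⁻⁴ → stable
  169–203 m: −αΔT+βΔS = −(2.4 × 10⁻⁴)(+2.4)+(7 × 10⁻⁴)(+1.36) = 3.8 × 10⁻⁴ → stable
  203–209 m: −αΔT+βΔS = −(2.4 × 10⁻⁴)(-7.5)+(7 × 10⁻⁴)(-0.77) = 1.3 × 10⁻³ → stable
Every interval has Δρ > 0: the column is stably stratified throughout.

none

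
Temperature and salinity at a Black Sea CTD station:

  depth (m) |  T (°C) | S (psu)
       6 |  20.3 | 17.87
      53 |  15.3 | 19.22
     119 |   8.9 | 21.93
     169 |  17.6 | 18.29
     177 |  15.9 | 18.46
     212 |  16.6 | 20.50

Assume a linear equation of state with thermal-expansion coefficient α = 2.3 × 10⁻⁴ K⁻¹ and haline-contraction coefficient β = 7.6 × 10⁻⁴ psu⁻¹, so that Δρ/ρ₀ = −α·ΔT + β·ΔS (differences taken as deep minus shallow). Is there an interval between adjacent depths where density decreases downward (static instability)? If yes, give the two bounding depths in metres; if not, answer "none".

Evaluate Δρ/ρ₀ = −αΔT + βΔS across each adjacent pair:
  6–53 m: −αΔT+βΔS = −(2.3 × 10⁻⁴)(-5.0)+(7.6 × 10⁻⁴)(+1.35) = 2.2 × 10⁻³ → stable
  53–119 m: −αΔT+βΔS = −(2.3 × 10⁻⁴)(-6.4)+(7.6 × 10⁻⁴)(+2.71) = 3.5 × 10⁻³ → stable
  119–169 m: −αΔT+βΔS = −(2.3 × 10⁻⁴)(+8.7)+(7.6 × 10⁻⁴)(-3.64) = -4.8 × 10⁻³ → UNSTABLE
  169–177 m: −αΔT+βΔS = −(2.3 × 10⁻⁴)(-1.7)+(7.6 × 10⁻⁴)(+0.17) = 5.2 × 10⁻⁴ → stable
  177–212 m: −αΔT+βΔS = −(2.3 × 10⁻⁴)(+0.7)+(7.6 × 10⁻⁴)(+2.04) = 1.4 × 10⁻³ → stable
The 119–169 m interval has Δρ < 0: lighter water underlies denser water.

119–169 m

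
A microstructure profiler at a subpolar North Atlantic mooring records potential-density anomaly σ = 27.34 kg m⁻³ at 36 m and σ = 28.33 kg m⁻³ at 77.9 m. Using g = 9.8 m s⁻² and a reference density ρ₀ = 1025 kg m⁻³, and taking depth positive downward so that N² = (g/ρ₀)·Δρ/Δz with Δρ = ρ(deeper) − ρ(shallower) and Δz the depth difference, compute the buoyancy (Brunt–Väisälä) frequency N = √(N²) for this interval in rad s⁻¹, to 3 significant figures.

0.0150 rad s⁻¹

Δρ = 1028.33 − 1027.34 = 0.99 kg m⁻³ over Δz = 77.9 − 36 = 41.9 m.
N² = (9.8/1025) × (0.99/41.9) = 2.2590 × 10⁻⁴ s⁻².
N = √(2.2590 × 10⁻⁴) = 0.015030 rad s⁻¹ ≈ 0.0150 rad s⁻¹.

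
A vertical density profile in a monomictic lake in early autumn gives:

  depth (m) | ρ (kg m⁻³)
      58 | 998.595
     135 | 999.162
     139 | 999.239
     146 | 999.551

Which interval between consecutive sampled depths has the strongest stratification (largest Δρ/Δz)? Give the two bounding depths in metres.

139–146 m

Compute the density gradient over each adjacent pair:
  58–135 m: Δρ/Δz = 0.567/77 = 7.4 × 10⁻³ kg m⁻⁴
  135–139 m: Δρ/Δz = 0.077/4 = 0.019 kg m⁻⁴
  139–146 m: Δρ/Δz = 0.312/7 = 0.045 kg m⁻⁴
The largest gradient is in the 139–146 m interval — the pycnocline.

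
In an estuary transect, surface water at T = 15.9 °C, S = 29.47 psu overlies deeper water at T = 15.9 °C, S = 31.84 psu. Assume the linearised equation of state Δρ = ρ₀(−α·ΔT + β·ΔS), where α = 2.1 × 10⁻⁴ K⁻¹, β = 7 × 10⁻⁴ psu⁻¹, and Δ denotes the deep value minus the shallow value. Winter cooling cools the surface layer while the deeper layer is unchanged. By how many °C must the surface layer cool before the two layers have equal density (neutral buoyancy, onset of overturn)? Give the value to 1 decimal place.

Neutral buoyancy requires Δρ = 0, i.e. −α(T_deep − T_surf′) + β(S_deep − S_surf) = 0.
T_surf′ = T_deep − (β/α)·ΔS = 15.9 − (7 × 10⁻⁴/2.1 × 10⁻⁴)·(+2.37) = 8.000 °C.
Cooling required: 15.9 − (8.000) = 7.900 °C.

7.9 °C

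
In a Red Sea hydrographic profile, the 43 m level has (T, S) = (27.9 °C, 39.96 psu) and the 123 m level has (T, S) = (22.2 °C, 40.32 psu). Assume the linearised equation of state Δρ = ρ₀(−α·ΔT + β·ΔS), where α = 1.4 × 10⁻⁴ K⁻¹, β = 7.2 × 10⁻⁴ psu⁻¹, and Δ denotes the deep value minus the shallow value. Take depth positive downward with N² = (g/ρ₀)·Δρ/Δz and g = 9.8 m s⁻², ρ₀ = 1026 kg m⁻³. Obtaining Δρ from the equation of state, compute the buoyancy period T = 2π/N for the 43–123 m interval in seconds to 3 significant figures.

552 s

ΔT = -5.7 K, ΔS = +0.36 psu (deep − shallow).
Δρ/ρ₀ = −αΔT + βΔS = 7.98 × 10⁻⁴ + 2.592 × 10⁻⁴ = 1.0572 × 10⁻³, so Δρ ≈ 1.085 kg m⁻³.
N² = (g/ρ₀)·Δρ/Δz = g·(Δρ/ρ₀)/Δz = 9.8 × 1.0572 × 10⁻³ / 80 = 1.2951 × 10⁻⁴ s⁻².
N = √(1.2951 × 10⁻⁴) = 0.011380 rad s⁻¹ → T = 2π/N = 552.13 s ≈ 552 s.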